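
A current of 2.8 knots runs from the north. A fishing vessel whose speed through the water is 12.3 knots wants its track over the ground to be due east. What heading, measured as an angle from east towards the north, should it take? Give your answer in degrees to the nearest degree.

The current pushes perpendicular to the desired track; the heading must have a component into the current equal to 2.8 knots: 12.3 sin θ = 2.8.
sin θ = 0.2276, so θ = 13.158°.

13°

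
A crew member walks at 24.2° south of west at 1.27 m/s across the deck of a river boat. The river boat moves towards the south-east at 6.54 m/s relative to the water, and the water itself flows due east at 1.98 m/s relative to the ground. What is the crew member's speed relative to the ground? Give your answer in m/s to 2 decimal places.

7.49 m/s

In east/north components (m/s): crew member relative to river boat = (-1.158, -0.521); river boat relative to water = (4.624, -4.624); water relative to ground = (1.980, 0.000).
Sum = (5.446, -5.145) m/s.
Speed = |(5.446, -5.145)| = 7.492 m/s.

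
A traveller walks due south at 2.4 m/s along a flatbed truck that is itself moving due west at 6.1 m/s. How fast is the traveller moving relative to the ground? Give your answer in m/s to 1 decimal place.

6.6 m/s

Taking east as x and north as y: flatbed truck velocity = (-6.100, 0.000) m/s; traveller velocity relative to flatbed truck = (0.000, -2.400) m/s.
Velocity relative to ground = (-6.100, 0.000) + (0.000, -2.400) = (-6.100, -2.400) m/s.
Speed = |(-6.100, -2.400)| = 6.555 m/s.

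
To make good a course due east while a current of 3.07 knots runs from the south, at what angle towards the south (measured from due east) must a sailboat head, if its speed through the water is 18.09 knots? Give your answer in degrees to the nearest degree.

The current pushes perpendicular to the desired track; the heading must have a component into the current equal to 3.07 knots: 18.09 sin θ = 3.07.
sin θ = 0.1697, so θ = 9.771°.

10°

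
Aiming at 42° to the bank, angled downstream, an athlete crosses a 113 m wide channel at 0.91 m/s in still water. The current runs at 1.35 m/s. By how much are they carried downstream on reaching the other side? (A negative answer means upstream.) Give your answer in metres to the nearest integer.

376 m

Perpendicular speed = 0.609 m/s; crossing time = 113 / 0.609 = 185.578 s.
Net downstream speed = 2.026 m/s.
Drift = 2.026 × 185.578 = 376.029 m (downstream).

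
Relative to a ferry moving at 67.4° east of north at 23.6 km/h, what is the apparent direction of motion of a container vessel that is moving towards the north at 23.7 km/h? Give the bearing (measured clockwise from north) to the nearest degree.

Taking east as x and north as y: container vessel velocity = (0.000, 23.700) km/h; ferry velocity = (21.788, 9.069) km/h.
Velocity of container vessel relative to ferry = (0.000, 23.700) − (21.788, 9.069) = (-21.788, 14.631) km/h.
Bearing = atan2(-21.79, 14.63) = 303.88° clockwise from north.

304°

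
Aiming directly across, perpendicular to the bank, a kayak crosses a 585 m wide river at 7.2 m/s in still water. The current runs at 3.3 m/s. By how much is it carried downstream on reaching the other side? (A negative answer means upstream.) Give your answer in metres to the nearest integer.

268 m

Perpendicular speed = 7.200 m/s; crossing time = 585 / 7.200 = 81.250 s.
Net downstream speed = 3.300 m/s.
Drift = 3.300 × 81.250 = 268.125 m (downstream).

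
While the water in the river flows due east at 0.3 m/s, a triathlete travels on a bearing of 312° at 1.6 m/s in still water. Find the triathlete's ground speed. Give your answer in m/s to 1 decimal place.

Taking east as x and north as y: velocity relative to the water = (-1.189, 1.071) m/s; the water relative to ground = (0.300, 0.000) m/s.
Velocity relative to ground = (-1.189, 1.071) + (0.300, 0.000) = (-0.889, 1.071) m/s.
Speed = |(-0.889, 1.071)| = 1.392 m/s.

1.4 m/s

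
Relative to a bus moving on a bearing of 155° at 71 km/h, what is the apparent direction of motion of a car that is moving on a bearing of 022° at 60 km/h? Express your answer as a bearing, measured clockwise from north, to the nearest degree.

356°

Taking east as x and north as y: car velocity = (22.476, 55.631) km/h; bus velocity = (30.006, -64.348) km/h.
Velocity of car relative to bus = (22.476, 55.631) − (30.006, -64.348) = (-7.530, 119.979) km/h.
Bearing = atan2(-7.53, 119.98) = 356.41° clockwise from north.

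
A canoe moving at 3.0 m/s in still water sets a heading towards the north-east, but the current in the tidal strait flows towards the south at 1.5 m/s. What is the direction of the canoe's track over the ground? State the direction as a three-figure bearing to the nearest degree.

Taking east as x and north as y: velocity relative to the water = (2.121, 2.121) m/s; the water relative to ground = (0.000, -1.500) m/s.
Velocity relative to ground = (2.121, 2.121) + (0.000, -1.500) = (2.121, 0.621) m/s.
Bearing = atan2(2.12, 0.62) = 73.68° clockwise from north.

074°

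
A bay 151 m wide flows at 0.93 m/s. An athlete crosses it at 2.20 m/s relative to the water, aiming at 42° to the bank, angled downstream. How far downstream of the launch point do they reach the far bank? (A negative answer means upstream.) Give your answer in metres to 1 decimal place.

263.1 m

Perpendicular speed = 1.472 m/s; crossing time = 151 / 1.472 = 102.575 s.
Net downstream speed = 2.565 m/s.
Drift = 2.565 × 102.575 = 263.098 m (downstream).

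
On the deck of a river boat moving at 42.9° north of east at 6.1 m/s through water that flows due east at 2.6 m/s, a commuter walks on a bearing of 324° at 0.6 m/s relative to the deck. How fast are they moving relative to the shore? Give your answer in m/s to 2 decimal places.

In east/north components (m/s): commuter relative to river boat = (-0.353, 0.485); river boat relative to water = (4.469, 4.152); water relative to ground = (2.600, 0.000).
Sum = (6.716, 4.638) m/s.
Speed = |(6.716, 4.638)| = 8.162 m/s.

8.16 m/s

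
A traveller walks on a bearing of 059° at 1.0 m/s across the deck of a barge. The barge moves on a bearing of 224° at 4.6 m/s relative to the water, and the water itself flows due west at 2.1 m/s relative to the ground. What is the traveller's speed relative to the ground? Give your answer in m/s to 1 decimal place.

5.2 m/s

In east/north components (m/s): traveller relative to barge = (0.857, 0.515); barge relative to water = (-3.195, -3.309); water relative to ground = (-2.100, 0.000).
Sum = (-4.438, -2.794) m/s.
Speed = |(-4.438, -2.794)| = 5.244 m/s.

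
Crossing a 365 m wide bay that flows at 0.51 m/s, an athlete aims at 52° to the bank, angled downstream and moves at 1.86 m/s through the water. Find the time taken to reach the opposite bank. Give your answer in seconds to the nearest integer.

249 s

The component of the athlete's velocity perpendicular to the bank is 1.86 × sin 52° = 1.466 m/s.
The flow acts along the bank and has no component across it.
Time = 365 / 1.466 = 249.028 s.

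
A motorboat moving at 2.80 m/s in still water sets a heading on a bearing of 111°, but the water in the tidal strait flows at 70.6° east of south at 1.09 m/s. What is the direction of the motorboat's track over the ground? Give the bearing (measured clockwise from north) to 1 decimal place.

110.6°

Taking east as x and north as y: velocity relative to the water = (2.614, -1.003) m/s; the water relative to ground = (1.028, -0.362) m/s.
Velocity relative to ground = (2.614, -1.003) + (1.028, -0.362) = (3.642, -1.365) m/s.
Bearing = atan2(3.64, -1.37) = 110.55° clockwise from north.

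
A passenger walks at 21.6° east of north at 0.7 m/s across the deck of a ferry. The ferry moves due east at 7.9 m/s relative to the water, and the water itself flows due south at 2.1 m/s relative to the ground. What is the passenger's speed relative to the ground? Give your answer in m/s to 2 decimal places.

8.29 m/s

In east/north components (m/s): passenger relative to ferry = (0.258, 0.651); ferry relative to water = (7.900, 0.000); water relative to ground = (0.000, -2.100).
Sum = (8.158, -1.449) m/s.
Speed = |(8.158, -1.449)| = 8.285 m/s.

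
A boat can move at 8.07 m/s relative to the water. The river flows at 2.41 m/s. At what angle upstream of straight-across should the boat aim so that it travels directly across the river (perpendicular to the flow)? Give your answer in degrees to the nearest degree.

17°

To cancel the current, the upstream component of the boat's velocity must equal the flow: 8.07 sin θ = 2.41.
sin θ = 2.41 / 8.07 = 0.2986.
θ = arcsin(0.2986) = 17.376°.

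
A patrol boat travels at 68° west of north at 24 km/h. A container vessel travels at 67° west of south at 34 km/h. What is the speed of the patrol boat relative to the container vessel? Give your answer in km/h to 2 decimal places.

24.04 km/h

Taking east as x and north as y: patrol boat velocity = (-22.252, 8.991) km/h; container vessel velocity = (-31.297, -13.285) km/h.
Velocity of patrol boat relative to container vessel = (-22.252, 8.991) − (-31.297, -13.285) = (9.045, 22.275) km/h.
Magnitude = |(9.045, 22.275)| = 24.042 km/h.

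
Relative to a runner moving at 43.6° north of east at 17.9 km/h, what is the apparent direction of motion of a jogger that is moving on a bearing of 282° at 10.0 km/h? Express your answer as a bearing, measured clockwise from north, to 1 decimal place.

245.7°

Taking east as x and north as y: jogger velocity = (-9.781, 2.079) km/h; runner velocity = (12.963, 12.344) km/h.
Velocity of jogger relative to runner = (-9.781, 2.079) − (12.963, 12.344) = (-22.744, -10.265) km/h.
Bearing = atan2(-22.74, -10.27) = 245.71° clockwise from north.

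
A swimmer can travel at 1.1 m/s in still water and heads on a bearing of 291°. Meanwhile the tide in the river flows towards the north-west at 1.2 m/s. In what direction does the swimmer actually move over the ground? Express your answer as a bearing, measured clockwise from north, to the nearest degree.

304°

Taking east as x and north as y: velocity relative to the water = (-1.027, 0.394) m/s; the water relative to ground = (-0.849, 0.849) m/s.
Velocity relative to ground = (-1.027, 0.394) + (-0.849, 0.849) = (-1.875, 1.243) m/s.
Bearing = atan2(-1.88, 1.24) = 303.53° clockwise from north.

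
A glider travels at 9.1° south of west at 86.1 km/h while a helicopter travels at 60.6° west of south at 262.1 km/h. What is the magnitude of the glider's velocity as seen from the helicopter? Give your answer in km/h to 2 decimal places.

Taking east as x and north as y: glider velocity = (-85.016, -13.617) km/h; helicopter velocity = (-228.345, -128.666) km/h.
Velocity of glider relative to helicopter = (-85.016, -13.617) − (-228.345, -128.666) = (143.329, 115.048) km/h.
Magnitude = |(143.329, 115.048)| = 183.791 km/h.

183.79 km/h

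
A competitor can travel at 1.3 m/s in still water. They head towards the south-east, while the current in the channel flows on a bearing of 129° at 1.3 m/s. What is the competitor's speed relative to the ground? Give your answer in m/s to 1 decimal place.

Taking east as x and north as y: velocity relative to the water = (0.919, -0.919) m/s; the water relative to ground = (1.010, -0.818) m/s.
Velocity relative to ground = (0.919, -0.919) + (1.010, -0.818) = (1.930, -1.737) m/s.
Speed = |(1.930, -1.737)| = 2.596 m/s.

2.6 m/s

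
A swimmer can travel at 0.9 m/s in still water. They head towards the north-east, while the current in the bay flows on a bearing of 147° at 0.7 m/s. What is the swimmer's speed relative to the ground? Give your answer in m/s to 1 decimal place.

1.0 m/s

Taking east as x and north as y: velocity relative to the water = (0.636, 0.636) m/s; the water relative to ground = (0.381, -0.587) m/s.
Velocity relative to ground = (0.636, 0.636) + (0.381, -0.587) = (1.018, 0.049) m/s.
Speed = |(1.018, 0.049)| = 1.019 m/s.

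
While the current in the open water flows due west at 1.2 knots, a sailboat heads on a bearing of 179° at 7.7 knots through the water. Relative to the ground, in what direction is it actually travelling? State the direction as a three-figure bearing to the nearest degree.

188°

Taking east as x and north as y: velocity relative to the water = (0.134, -7.699) knots; the water relative to ground = (-1.200, 0.000) knots.
Velocity relative to ground = (0.134, -7.699) + (-1.200, 0.000) = (-1.066, -7.699) knots.
Bearing = atan2(-1.07, -7.70) = 187.88° clockwise from north.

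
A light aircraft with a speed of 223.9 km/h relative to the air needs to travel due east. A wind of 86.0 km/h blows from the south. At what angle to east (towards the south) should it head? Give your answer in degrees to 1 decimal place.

The wind pushes perpendicular to the desired track; the heading must have a component into the wind equal to 86.0 km/h: 223.9 sin θ = 86.0.
sin θ = 0.3841, so θ = 22.588°.

22.6°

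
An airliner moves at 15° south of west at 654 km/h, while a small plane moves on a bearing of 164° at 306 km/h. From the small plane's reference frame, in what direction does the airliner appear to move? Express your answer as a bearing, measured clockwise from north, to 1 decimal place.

279.9°

Taking east as x and north as y: airliner velocity = (-631.715, -169.268) km/h; small plane velocity = (84.345, -294.146) km/h.
Velocity of airliner relative to small plane = (-631.715, -169.268) − (84.345, -294.146) = (-716.061, 124.878) km/h.
Bearing = atan2(-716.06, 124.88) = 279.89° clockwise from north.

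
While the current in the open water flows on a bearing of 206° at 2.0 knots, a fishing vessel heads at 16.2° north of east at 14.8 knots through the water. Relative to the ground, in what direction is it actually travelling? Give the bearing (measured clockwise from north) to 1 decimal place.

Taking east as x and north as y: velocity relative to the water = (14.212, 4.129) knots; the water relative to ground = (-0.877, -1.798) knots.
Velocity relative to ground = (14.212, 4.129) + (-0.877, -1.798) = (13.336, 2.331) knots.
Bearing = atan2(13.34, 2.33) = 80.08° clockwise from north.

080.1°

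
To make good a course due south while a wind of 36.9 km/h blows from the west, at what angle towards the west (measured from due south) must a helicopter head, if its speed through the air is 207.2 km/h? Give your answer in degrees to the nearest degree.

10°

The wind pushes perpendicular to the desired track; the heading must have a component into the wind equal to 36.9 km/h: 207.2 sin θ = 36.9.
sin θ = 0.1781, so θ = 10.258°.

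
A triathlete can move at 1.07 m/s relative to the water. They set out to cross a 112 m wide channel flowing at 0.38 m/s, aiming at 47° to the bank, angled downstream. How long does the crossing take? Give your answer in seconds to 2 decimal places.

143.12 s

The component of the triathlete's velocity perpendicular to the bank is 1.07 × sin 47° = 0.783 m/s.
The flow acts along the bank and has no component across it.
Time = 112 / 0.783 = 143.122 s.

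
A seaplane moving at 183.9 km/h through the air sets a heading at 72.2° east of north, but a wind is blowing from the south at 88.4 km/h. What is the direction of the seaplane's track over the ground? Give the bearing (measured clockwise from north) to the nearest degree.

Taking east as x and north as y: velocity relative to the air = (175.097, 56.217) km/h; the air relative to ground = (0.000, 88.400) km/h.
Velocity relative to ground = (175.097, 56.217) + (0.000, 88.400) = (175.097, 144.617) km/h.
Bearing = atan2(175.10, 144.62) = 50.45° clockwise from north.

050°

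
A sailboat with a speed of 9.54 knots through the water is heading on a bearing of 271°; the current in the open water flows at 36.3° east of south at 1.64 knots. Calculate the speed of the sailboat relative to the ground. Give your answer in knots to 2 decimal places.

8.65 knots

Taking east as x and north as y: velocity relative to the water = (-9.539, 0.166) knots; the water relative to ground = (0.971, -1.322) knots.
Velocity relative to ground = (-9.539, 0.166) + (0.971, -1.322) = (-8.568, -1.155) knots.
Speed = |(-8.568, -1.155)| = 8.645 knots.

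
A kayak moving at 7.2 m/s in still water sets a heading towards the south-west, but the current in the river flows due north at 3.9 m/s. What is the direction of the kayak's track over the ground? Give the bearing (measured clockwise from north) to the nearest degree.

Taking east as x and north as y: velocity relative to the water = (-5.091, -5.091) m/s; the water relative to ground = (0.000, 3.900) m/s.
Velocity relative to ground = (-5.091, -5.091) + (0.000, 3.900) = (-5.091, -1.191) m/s.
Bearing = atan2(-5.09, -1.19) = 256.83° clockwise from north.

257°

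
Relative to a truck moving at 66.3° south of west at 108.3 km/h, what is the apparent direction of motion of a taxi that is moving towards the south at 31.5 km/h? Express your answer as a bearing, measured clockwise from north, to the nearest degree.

Taking east as x and north as y: taxi velocity = (0.000, -31.500) km/h; truck velocity = (-43.531, -99.166) km/h.
Velocity of taxi relative to truck = (0.000, -31.500) − (-43.531, -99.166) = (43.531, 67.666) km/h.
Bearing = atan2(43.53, 67.67) = 32.75° clockwise from north.

033°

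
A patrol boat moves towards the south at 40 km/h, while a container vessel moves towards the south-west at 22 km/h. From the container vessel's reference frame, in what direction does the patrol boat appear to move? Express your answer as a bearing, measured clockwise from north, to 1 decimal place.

Taking east as x and north as y: patrol boat velocity = (0.000, -40.000) km/h; container vessel velocity = (-15.556, -15.556) km/h.
Velocity of patrol boat relative to container vessel = (0.000, -40.000) − (-15.556, -15.556) = (15.556, -24.444) km/h.
Bearing = atan2(15.56, -24.44) = 147.53° clockwise from north.

147.5°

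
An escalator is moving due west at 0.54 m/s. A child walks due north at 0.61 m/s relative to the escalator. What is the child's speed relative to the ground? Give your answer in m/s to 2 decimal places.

Taking east as x and north as y: escalator velocity = (-0.540, 0.000) m/s; child velocity relative to escalator = (0.000, 0.610) m/s.
Velocity relative to ground = (-0.540, 0.000) + (0.000, 0.610) = (-0.540, 0.610) m/s.
Speed = |(-0.540, 0.610)| = 0.815 m/s.

0.81 m/s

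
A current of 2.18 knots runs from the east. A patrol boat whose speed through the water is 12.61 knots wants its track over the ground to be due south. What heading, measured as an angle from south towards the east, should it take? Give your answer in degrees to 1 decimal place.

The current pushes perpendicular to the desired track; the heading must have a component into the current equal to 2.18 knots: 12.61 sin θ = 2.18.
sin θ = 0.1729, so θ = 9.955°.

10.0°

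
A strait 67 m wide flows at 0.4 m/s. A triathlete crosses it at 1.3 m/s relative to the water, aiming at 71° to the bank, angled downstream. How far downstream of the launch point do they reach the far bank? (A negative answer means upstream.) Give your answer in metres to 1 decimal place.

44.9 m

Perpendicular speed = 1.229 m/s; crossing time = 67 / 1.229 = 54.508 s.
Net downstream speed = 0.823 m/s.
Drift = 0.823 × 54.508 = 44.873 m (downstream).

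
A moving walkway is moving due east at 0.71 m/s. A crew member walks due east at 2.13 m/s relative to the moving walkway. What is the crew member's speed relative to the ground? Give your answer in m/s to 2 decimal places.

Taking east as x and north as y: moving walkway velocity = (0.710, 0.000) m/s; crew member velocity relative to moving walkway = (2.130, 0.000) m/s.
Velocity relative to ground = (0.710, 0.000) + (2.130, 0.000) = (2.840, 0.000) m/s.
Speed = |(2.840, 0.000)| = 2.840 m/s.

2.84 m/s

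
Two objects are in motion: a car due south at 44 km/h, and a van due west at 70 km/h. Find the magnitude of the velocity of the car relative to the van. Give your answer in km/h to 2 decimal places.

82.68 km/h

Taking east as x and north as y: car velocity = (0.000, -44.000) km/h; van velocity = (-70.000, 0.000) km/h.
Velocity of car relative to van = (0.000, -44.000) − (-70.000, 0.000) = (70.000, -44.000) km/h.
Magnitude = |(70.000, -44.000)| = 82.680 km/h.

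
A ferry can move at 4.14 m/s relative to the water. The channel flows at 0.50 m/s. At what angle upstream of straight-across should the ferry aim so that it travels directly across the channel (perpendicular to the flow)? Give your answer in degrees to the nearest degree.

7°

To cancel the current, the upstream component of the ferry's velocity must equal the flow: 4.14 sin θ = 0.50.
sin θ = 0.50 / 4.14 = 0.1208.
θ = arcsin(0.1208) = 6.937°.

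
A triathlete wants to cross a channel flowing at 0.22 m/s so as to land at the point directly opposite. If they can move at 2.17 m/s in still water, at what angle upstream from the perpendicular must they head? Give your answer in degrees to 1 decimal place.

To cancel the current, the upstream component of the triathlete's velocity must equal the flow: 2.17 sin θ = 0.22.
sin θ = 0.22 / 2.17 = 0.1014.
θ = arcsin(0.1014) = 5.819°.

5.8°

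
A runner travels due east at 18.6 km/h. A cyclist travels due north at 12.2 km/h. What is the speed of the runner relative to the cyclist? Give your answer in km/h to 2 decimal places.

22.24 km/h

Taking east as x and north as y: runner velocity = (18.600, 0.000) km/h; cyclist velocity = (0.000, 12.200) km/h.
Velocity of runner relative to cyclist = (18.600, 0.000) − (0.000, 12.200) = (18.600, -12.200) km/h.
Magnitude = |(18.600, -12.200)| = 22.244 km/h.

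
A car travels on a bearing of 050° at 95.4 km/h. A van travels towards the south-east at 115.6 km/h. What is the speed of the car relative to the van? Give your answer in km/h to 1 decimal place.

Taking east as x and north as y: car velocity = (73.081, 61.322) km/h; van velocity = (81.742, -81.742) km/h.
Velocity of car relative to van = (73.081, 61.322) − (81.742, -81.742) = (-8.661, 143.063) km/h.
Magnitude = |(-8.661, 143.063)| = 143.325 km/h.

143.3 km/h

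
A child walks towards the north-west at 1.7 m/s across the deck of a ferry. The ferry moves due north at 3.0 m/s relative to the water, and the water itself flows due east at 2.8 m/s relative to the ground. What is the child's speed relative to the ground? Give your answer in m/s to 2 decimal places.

In east/north components (m/s): child relative to ferry = (-1.202, 1.202); ferry relative to water = (0.000, 3.000); water relative to ground = (2.800, 0.000).
Sum = (1.598, 4.202) m/s.
Speed = |(1.598, 4.202)| = 4.496 m/s.

4.50 m/s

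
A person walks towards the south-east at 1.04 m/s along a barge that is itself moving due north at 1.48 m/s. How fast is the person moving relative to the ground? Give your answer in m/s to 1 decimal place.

1.0 m/s

Taking east as x and north as y: barge velocity = (0.000, 1.480) m/s; person velocity relative to barge = (0.735, -0.735) m/s.
Velocity relative to ground = (0.000, 1.480) + (0.735, -0.735) = (0.735, 0.745) m/s.
Speed = |(0.735, 0.745)| = 1.047 m/s.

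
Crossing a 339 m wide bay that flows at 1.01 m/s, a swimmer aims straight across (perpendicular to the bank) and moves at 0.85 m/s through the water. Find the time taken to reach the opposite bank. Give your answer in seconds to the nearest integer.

399 s

The component of the swimmer's velocity perpendicular to the bank is 0.85 m/s.
The current is parallel to the bank, so it does not affect the crossing time.
Time = 339 / 0.850 = 398.824 s.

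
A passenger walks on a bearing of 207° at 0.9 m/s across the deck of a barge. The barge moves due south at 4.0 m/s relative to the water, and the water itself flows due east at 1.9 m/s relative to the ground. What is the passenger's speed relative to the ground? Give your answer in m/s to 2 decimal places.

5.03 m/s

In east/north components (m/s): passenger relative to barge = (-0.409, -0.802); barge relative to water = (0.000, -4.000); water relative to ground = (1.900, 0.000).
Sum = (1.491, -4.802) m/s.
Speed = |(1.491, -4.802)| = 5.028 m/s.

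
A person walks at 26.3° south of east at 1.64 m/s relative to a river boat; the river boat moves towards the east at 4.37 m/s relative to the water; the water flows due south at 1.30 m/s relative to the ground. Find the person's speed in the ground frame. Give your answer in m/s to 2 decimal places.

6.18 m/s

In east/north components (m/s): person relative to river boat = (1.470, -0.727); river boat relative to water = (4.370, 0.000); water relative to ground = (0.000, -1.300).
Sum = (5.840, -2.027) m/s.
Speed = |(5.840, -2.027)| = 6.182 m/s.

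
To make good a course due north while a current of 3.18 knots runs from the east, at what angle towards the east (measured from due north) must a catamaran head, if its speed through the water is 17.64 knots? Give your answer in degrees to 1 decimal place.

10.4°

The current pushes perpendicular to the desired track; the heading must have a component into the current equal to 3.18 knots: 17.64 sin θ = 3.18.
sin θ = 0.1803, so θ = 10.386°.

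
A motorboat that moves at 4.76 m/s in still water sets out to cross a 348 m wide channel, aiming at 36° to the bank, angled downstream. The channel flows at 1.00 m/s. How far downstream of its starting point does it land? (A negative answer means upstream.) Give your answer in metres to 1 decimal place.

603.4 m

Perpendicular speed = 2.798 m/s; crossing time = 348 / 2.798 = 124.381 s.
Net downstream speed = 4.851 m/s.
Drift = 4.851 × 124.381 = 603.362 m (downstream).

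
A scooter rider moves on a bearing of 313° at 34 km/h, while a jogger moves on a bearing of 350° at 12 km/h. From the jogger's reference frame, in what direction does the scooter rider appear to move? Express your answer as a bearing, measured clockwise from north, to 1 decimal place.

Taking east as x and north as y: scooter rider velocity = (-24.866, 23.188) km/h; jogger velocity = (-2.084, 11.818) km/h.
Velocity of scooter rider relative to jogger = (-24.866, 23.188) − (-2.084, 11.818) = (-22.782, 11.370) km/h.
Bearing = atan2(-22.78, 11.37) = 296.52° clockwise from north.

296.5°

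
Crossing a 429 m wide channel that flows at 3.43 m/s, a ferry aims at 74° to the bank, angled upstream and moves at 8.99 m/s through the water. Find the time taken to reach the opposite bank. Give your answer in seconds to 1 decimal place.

The component of the ferry's velocity perpendicular to the bank is 8.99 × sin 74° = 8.642 m/s.
Only the cross-stream component determines the crossing time; the current contributes nothing perpendicular to the bank.
Time = 429 / 8.642 = 49.643 s.

49.6 s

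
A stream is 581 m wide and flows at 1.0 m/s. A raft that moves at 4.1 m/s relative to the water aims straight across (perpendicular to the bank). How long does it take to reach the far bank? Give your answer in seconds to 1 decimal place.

141.7 s

The component of the raft's velocity perpendicular to the bank is 4.1 m/s.
The current is parallel to the bank, so it does not affect the crossing time.
Time = 581 / 4.100 = 141.707 s.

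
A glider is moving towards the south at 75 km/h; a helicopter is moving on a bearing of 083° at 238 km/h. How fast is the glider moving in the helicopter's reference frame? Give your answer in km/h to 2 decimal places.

258.11 km/h

Taking east as x and north as y: glider velocity = (0.000, -75.000) km/h; helicopter velocity = (236.226, 29.005) km/h.
Velocity of glider relative to helicopter = (0.000, -75.000) − (236.226, 29.005) = (-236.226, -104.005) km/h.
Magnitude = |(-236.226, -104.005)| = 258.108 km/h.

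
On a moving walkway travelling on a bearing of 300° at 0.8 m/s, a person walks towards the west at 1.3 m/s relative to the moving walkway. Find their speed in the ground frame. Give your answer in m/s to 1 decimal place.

Taking east as x and north as y: moving walkway velocity = (-0.693, 0.400) m/s; person velocity relative to moving walkway = (-1.300, 0.000) m/s.
Velocity relative to ground = (-0.693, 0.400) + (-1.300, 0.000) = (-1.993, 0.400) m/s.
Speed = |(-1.993, 0.400)| = 2.033 m/s.

2.0 m/s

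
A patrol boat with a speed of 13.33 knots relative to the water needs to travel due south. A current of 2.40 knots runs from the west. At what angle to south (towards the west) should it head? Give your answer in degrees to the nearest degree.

10°

The current pushes perpendicular to the desired track; the heading must have a component into the current equal to 2.40 knots: 13.33 sin θ = 2.40.
sin θ = 0.1800, so θ = 10.372°.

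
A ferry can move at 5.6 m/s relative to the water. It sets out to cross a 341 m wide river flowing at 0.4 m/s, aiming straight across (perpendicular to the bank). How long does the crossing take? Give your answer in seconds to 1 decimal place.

The component of the ferry's velocity perpendicular to the bank is 5.6 m/s.
The flow acts along the bank and has no component across it.
Time = 341 / 5.600 = 60.893 s.

60.9 s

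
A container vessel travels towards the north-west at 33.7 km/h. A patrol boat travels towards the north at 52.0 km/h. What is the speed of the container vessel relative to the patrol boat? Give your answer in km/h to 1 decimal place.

36.9 km/h

Taking east as x and north as y: container vessel velocity = (-23.829, 23.829) km/h; patrol boat velocity = (0.000, 52.000) km/h.
Velocity of container vessel relative to patrol boat = (-23.829, 23.829) − (0.000, 52.000) = (-23.829, -28.171) km/h.
Magnitude = |(-23.829, -28.171)| = 36.897 km/h.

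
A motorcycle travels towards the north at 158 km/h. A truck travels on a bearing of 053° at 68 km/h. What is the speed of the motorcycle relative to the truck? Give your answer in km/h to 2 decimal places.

129.06 km/h

Taking east as x and north as y: motorcycle velocity = (0.000, 158.000) km/h; truck velocity = (54.307, 40.923) km/h.
Velocity of motorcycle relative to truck = (0.000, 158.000) − (54.307, 40.923) = (-54.307, 117.077) km/h.
Magnitude = |(-54.307, 117.077)| = 129.059 km/h.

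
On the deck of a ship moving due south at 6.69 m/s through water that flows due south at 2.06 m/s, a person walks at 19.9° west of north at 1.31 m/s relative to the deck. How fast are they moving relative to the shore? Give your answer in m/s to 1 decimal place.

7.5 m/s

In east/north components (m/s): person relative to ship = (-0.446, 1.232); ship relative to water = (0.000, -6.690); water relative to ground = (0.000, -2.060).
Sum = (-0.446, -7.518) m/s.
Speed = |(-0.446, -7.518)| = 7.531 m/s.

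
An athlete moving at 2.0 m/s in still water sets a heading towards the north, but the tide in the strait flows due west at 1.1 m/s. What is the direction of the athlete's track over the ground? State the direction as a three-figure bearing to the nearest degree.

331°

Taking east as x and north as y: velocity relative to the water = (0.000, 2.000) m/s; the water relative to ground = (-1.100, 0.000) m/s.
Velocity relative to ground = (0.000, 2.000) + (-1.100, 0.000) = (-1.100, 2.000) m/s.
Bearing = atan2(-1.10, 2.00) = 331.19° clockwise from north.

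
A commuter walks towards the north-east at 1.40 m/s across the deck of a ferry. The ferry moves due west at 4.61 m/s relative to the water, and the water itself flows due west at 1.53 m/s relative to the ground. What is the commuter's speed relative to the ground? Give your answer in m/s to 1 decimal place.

In east/north components (m/s): commuter relative to ferry = (0.990, 0.990); ferry relative to water = (-4.610, 0.000); water relative to ground = (-1.530, 0.000).
Sum = (-5.150, 0.990) m/s.
Speed = |(-5.150, 0.990)| = 5.244 m/s.

5.2 m/s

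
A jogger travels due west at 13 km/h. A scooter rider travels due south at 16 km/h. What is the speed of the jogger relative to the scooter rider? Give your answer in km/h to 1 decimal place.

20.6 km/h

Taking east as x and north as y: jogger velocity = (-13.000, 0.000) km/h; scooter rider velocity = (0.000, -16.000) km/h.
Velocity of jogger relative to scooter rider = (-13.000, 0.000) − (0.000, -16.000) = (-13.000, 16.000) km/h.
Magnitude = |(-13.000, 16.000)| = 20.616 km/h.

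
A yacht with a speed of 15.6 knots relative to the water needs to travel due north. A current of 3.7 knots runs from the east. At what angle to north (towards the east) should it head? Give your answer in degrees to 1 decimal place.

The current pushes perpendicular to the desired track; the heading must have a component into the current equal to 3.7 knots: 15.6 sin θ = 3.7.
sin θ = 0.2372, so θ = 13.720°.

13.7°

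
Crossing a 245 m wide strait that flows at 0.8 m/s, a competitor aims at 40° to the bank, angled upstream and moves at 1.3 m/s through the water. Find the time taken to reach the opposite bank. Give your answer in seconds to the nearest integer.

The component of the competitor's velocity perpendicular to the bank is 1.3 × sin 40° = 0.836 m/s.
The current is parallel to the bank, so it does not affect the crossing time.
Time = 245 / 0.836 = 293.194 s.

293 s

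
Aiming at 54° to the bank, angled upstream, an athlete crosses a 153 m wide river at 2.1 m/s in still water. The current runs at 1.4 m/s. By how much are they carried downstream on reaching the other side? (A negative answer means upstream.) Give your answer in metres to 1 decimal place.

14.9 m

Perpendicular speed = 1.699 m/s; crossing time = 153 / 1.699 = 90.056 s.
Net downstream speed = 0.166 m/s.
Drift = 0.166 × 90.056 = 14.918 m (downstream).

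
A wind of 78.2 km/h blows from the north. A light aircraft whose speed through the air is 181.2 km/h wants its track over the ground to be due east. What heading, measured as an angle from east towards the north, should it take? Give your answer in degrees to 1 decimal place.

The wind pushes perpendicular to the desired track; the heading must have a component into the wind equal to 78.2 km/h: 181.2 sin θ = 78.2.
sin θ = 0.4316, so θ = 25.567°.

25.6°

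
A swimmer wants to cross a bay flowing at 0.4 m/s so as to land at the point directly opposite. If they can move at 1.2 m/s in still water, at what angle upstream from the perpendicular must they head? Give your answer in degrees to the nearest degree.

To cancel the current, the upstream component of the swimmer's velocity must equal the flow: 1.2 sin θ = 0.4.
sin θ = 0.4 / 1.2 = 0.3333.
θ = arcsin(0.3333) = 19.471°.

19°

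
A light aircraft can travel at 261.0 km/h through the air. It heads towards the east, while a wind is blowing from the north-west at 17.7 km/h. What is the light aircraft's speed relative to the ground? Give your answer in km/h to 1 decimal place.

273.8 km/h

Taking east as x and north as y: velocity relative to the air = (261.000, 0.000) km/h; the air relative to ground = (12.516, -12.516) km/h.
Velocity relative to ground = (261.000, 0.000) + (12.516, -12.516) = (273.516, -12.516) km/h.
Speed = |(273.516, -12.516)| = 273.802 km/h.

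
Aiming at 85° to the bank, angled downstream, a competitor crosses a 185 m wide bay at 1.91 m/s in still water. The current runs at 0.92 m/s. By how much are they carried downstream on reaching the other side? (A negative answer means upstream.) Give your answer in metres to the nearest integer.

Perpendicular speed = 1.903 m/s; crossing time = 185 / 1.903 = 97.229 s.
Net downstream speed = 1.086 m/s.
Drift = 1.086 × 97.229 = 105.636 m (downstream).

106 m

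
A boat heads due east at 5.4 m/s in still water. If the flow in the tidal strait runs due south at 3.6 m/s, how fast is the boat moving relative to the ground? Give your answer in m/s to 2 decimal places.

6.49 m/s

Taking east as x and north as y: velocity relative to the water = (5.400, 0.000) m/s; the water relative to ground = (0.000, -3.600) m/s.
Velocity relative to ground = (5.400, 0.000) + (0.000, -3.600) = (5.400, -3.600) m/s.
Speed = |(5.400, -3.600)| = 6.490 m/s.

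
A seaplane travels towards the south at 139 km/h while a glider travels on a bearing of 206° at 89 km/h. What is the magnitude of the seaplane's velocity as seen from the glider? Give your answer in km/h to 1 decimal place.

70.7 km/h

Taking east as x and north as y: seaplane velocity = (0.000, -139.000) km/h; glider velocity = (-39.015, -79.993) km/h.
Velocity of seaplane relative to glider = (0.000, -139.000) − (-39.015, -79.993) = (39.015, -59.007) km/h.
Magnitude = |(39.015, -59.007)| = 70.739 km/h.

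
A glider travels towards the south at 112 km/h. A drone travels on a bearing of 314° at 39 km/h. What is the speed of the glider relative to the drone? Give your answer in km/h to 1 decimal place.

141.9 km/h

Taking east as x and north as y: glider velocity = (0.000, -112.000) km/h; drone velocity = (-28.054, 27.092) km/h.
Velocity of glider relative to drone = (0.000, -112.000) − (-28.054, 27.092) = (28.054, -139.092) km/h.
Magnitude = |(28.054, -139.092)| = 141.893 km/h.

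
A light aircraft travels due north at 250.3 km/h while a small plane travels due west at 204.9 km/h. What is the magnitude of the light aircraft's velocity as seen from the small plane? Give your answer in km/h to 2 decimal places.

323.47 km/h

Taking east as x and north as y: light aircraft velocity = (0.000, 250.300) km/h; small plane velocity = (-204.900, 0.000) km/h.
Velocity of light aircraft relative to small plane = (0.000, 250.300) − (-204.900, 0.000) = (204.900, 250.300) km/h.
Magnitude = |(204.900, 250.300)| = 323.472 km/h.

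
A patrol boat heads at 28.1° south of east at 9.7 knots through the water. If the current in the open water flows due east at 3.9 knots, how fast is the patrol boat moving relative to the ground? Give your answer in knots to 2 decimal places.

13.27 knots

Taking east as x and north as y: velocity relative to the water = (8.557, -4.569) knots; the water relative to ground = (3.900, 0.000) knots.
Velocity relative to ground = (8.557, -4.569) + (3.900, 0.000) = (12.457, -4.569) knots.
Speed = |(12.457, -4.569)| = 13.268 knots.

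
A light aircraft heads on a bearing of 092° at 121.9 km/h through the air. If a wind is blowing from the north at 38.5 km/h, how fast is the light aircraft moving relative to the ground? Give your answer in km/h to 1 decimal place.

Taking east as x and north as y: velocity relative to the air = (121.826, -4.254) km/h; the air relative to ground = (0.000, -38.500) km/h.
Velocity relative to ground = (121.826, -4.254) + (0.000, -38.500) = (121.826, -42.754) km/h.
Speed = |(121.826, -42.754)| = 129.110 km/h.

129.1 km/h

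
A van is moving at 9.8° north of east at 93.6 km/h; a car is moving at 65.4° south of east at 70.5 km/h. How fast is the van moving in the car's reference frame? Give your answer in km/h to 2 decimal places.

101.78 km/h

Taking east as x and north as y: van velocity = (92.234, 15.932) km/h; car velocity = (29.348, -64.101) km/h.
Velocity of van relative to car = (92.234, 15.932) − (29.348, -64.101) = (62.886, 80.033) km/h.
Magnitude = |(62.886, 80.033)| = 101.784 km/h.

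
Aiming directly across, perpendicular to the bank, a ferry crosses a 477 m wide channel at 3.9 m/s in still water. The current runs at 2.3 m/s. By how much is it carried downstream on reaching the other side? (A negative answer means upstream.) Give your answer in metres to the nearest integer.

Perpendicular speed = 3.900 m/s; crossing time = 477 / 3.900 = 122.308 s.
Net downstream speed = 2.300 m/s.
Drift = 2.300 × 122.308 = 281.308 m (downstream).

281 m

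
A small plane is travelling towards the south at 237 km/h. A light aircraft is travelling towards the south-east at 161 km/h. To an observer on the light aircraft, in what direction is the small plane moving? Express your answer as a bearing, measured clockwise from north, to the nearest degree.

Taking east as x and north as y: small plane velocity = (0.000, -237.000) km/h; light aircraft velocity = (113.844, -113.844) km/h.
Velocity of small plane relative to light aircraft = (0.000, -237.000) − (113.844, -113.844) = (-113.844, -123.156) km/h.
Bearing = atan2(-113.84, -123.16) = 222.75° clockwise from north.

223°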